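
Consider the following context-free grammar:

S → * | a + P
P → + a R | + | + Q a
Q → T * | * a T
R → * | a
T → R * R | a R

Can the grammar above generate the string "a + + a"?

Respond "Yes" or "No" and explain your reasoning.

No - no valid derivation exists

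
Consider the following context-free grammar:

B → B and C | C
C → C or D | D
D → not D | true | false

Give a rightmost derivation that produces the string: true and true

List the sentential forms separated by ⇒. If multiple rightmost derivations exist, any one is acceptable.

B ⇒ B and C ⇒ B and D ⇒ B and true ⇒ C and true ⇒ D and true ⇒ true and true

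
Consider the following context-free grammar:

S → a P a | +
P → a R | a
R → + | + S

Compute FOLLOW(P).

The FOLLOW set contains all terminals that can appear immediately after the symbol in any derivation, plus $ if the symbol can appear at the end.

We compute FOLLOW(P) using the standard algorithm.
FOLLOW(S) starts with {$}.
FIRST(P) = {a}
FIRST(R) = {+}
FIRST(S) = {+, a}
FOLLOW(P) = {a}
FOLLOW(R) = {a}
FOLLOW(S) = {$, a}
Therefore, FOLLOW(P) = {a}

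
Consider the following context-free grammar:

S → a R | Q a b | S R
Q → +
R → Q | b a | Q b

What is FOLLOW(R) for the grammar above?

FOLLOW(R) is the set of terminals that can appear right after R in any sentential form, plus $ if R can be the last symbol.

We compute FOLLOW(R) using the standard algorithm.
FOLLOW(S) starts with {$}.
FIRST(Q) = {+}
FIRST(R) = {+, b}
FIRST(S) = {+, a}
FOLLOW(Q) = {$, +, a, b}
FOLLOW(R) = {$, +, b}
FOLLOW(S) = {$, +, b}
Therefore, FOLLOW(R) = {$, +, b}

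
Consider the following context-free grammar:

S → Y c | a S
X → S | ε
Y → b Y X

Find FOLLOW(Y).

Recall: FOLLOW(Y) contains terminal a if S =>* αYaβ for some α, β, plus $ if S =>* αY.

We compute FOLLOW(Y) using the standard algorithm.
FOLLOW(S) starts with {$}.
FIRST(S) = {a, b}
FIRST(X) = {a, b, ε}
FIRST(Y) = {b}
FOLLOW(S) = {$, a, b, c}
FOLLOW(X) = {a, b, c}
FOLLOW(Y) = {a, b, c}
Therefore, FOLLOW(Y) = {a, b, c}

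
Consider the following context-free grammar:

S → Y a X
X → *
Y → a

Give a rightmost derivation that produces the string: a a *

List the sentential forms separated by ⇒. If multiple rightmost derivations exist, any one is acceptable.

S ⇒ Y a X ⇒ Y a * ⇒ a a *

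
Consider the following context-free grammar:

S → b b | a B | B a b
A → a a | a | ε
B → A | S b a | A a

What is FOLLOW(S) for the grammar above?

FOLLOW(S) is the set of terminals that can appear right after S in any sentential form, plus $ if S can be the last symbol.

We compute FOLLOW(S) using the standard algorithm.
FOLLOW(S) starts with {$}.
FIRST(A) = {a, ε}
FIRST(B) = {a, b, ε}
FIRST(S) = {a, b}
FOLLOW(A) = {$, a, b}
FOLLOW(B) = {$, a, b}
FOLLOW(S) = {$, b}
Therefore, FOLLOW(S) = {$, b}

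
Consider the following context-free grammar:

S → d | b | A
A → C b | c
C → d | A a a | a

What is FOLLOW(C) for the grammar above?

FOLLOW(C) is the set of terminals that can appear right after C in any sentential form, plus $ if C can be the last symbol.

We compute FOLLOW(C) using the standard algorithm.
FOLLOW(S) starts with {$}.
FIRST(A) = {a, c, d}
FIRST(C) = {a, c, d}
FIRST(S) = {a, b, c, d}
FOLLOW(A) = {$, a}
FOLLOW(C) = {b}
FOLLOW(S) = {$}
Therefore, FOLLOW(C) = {b}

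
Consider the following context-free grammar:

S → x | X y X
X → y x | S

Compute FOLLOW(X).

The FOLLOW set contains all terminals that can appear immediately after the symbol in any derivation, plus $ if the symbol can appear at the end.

We compute FOLLOW(X) using the standard algorithm.
FOLLOW(S) starts with {$}.
FIRST(S) = {x, y}
FIRST(X) = {x, y}
FOLLOW(S) = {$, y}
FOLLOW(X) = {$, y}
Therefore, FOLLOW(X) = {$, y}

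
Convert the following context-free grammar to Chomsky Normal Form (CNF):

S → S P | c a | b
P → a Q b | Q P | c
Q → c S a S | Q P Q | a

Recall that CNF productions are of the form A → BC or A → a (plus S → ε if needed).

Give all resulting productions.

TC → c; TA → a; S → b; TB → b; P → c; Q → a; S → S P; S → TC TA; P → TA X0; X0 → Q TB; P → Q P; Q → TC X1; X1 → S X2; X2 → TA S; Q → Q X3; X3 → P Q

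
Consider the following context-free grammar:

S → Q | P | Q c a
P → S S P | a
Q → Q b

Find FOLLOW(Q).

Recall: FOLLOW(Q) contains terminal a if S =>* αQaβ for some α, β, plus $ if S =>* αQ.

We compute FOLLOW(Q) using the standard algorithm.
FOLLOW(S) starts with {$}.
FIRST(P) = {a}
FIRST(Q) = {}
FIRST(S) = {a}
FOLLOW(P) = {$, a}
FOLLOW(Q) = {$, a, b, c}
FOLLOW(S) = {$, a}
Therefore, FOLLOW(Q) = {$, a, b, c}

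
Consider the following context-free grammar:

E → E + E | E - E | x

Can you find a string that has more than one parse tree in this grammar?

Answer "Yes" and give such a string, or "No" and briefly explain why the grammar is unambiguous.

Yes - the string 'x + x + x + x + x' has two distinct parse trees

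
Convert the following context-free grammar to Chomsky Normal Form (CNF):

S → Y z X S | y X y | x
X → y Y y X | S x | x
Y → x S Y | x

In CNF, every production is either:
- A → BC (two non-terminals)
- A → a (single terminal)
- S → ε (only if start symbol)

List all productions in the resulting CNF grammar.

TZ → z; TY → y; S → x; TX → x; X → x; Y → x; S → Y X0; X0 → TZ X1; X1 → X S; S → TY X2; X2 → X TY; X → TY X3; X3 → Y X4; X4 → TY X; X → S TX; Y → TX X5; X5 → S Y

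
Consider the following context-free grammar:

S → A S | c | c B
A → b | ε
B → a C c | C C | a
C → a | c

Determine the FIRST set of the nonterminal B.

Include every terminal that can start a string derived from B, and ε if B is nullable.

We compute FIRST(B) using the standard algorithm.
FIRST(A) = {b, ε}
FIRST(B) = {a, c}
FIRST(C) = {a, c}
FIRST(S) = {b, c}
Therefore, FIRST(B) = {a, c}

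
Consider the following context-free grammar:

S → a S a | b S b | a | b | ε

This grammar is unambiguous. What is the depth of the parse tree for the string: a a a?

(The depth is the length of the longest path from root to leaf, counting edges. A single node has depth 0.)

2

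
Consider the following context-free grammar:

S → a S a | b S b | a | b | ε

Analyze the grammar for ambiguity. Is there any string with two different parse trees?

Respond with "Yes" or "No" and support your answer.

No - the grammar is unambiguous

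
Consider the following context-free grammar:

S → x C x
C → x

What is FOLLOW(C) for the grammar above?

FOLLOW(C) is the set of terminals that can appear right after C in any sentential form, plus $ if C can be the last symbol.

We compute FOLLOW(C) using the standard algorithm.
FOLLOW(S) starts with {$}.
FIRST(C) = {x}
FIRST(S) = {x}
FOLLOW(C) = {x}
FOLLOW(S) = {$}
Therefore, FOLLOW(C) = {x}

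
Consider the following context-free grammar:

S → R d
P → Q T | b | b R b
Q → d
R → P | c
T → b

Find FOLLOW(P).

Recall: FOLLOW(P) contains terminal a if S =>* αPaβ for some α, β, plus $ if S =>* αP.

We compute FOLLOW(P) using the standard algorithm.
FOLLOW(S) starts with {$}.
FIRST(P) = {b, d}
FIRST(Q) = {d}
FIRST(R) = {b, c, d}
FIRST(S) = {b, c, d}
FIRST(T) = {b}
FOLLOW(P) = {b, d}
FOLLOW(Q) = {b}
FOLLOW(R) = {b, d}
FOLLOW(S) = {$}
FOLLOW(T) = {b, d}
Therefore, FOLLOW(P) = {b, d}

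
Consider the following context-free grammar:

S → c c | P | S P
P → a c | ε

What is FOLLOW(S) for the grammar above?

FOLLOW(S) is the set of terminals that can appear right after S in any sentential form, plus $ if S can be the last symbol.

We compute FOLLOW(S) using the standard algorithm.
FOLLOW(S) starts with {$}.
FIRST(P) = {a, ε}
FIRST(S) = {a, c, ε}
FOLLOW(P) = {$, a}
FOLLOW(S) = {$, a}
Therefore, FOLLOW(S) = {$, a}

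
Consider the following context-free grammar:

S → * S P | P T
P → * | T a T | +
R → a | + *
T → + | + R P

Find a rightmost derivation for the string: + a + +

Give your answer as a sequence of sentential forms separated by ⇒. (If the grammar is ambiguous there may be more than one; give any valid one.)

S ⇒ P T ⇒ P + ⇒ T a T + ⇒ T a + + ⇒ + a + +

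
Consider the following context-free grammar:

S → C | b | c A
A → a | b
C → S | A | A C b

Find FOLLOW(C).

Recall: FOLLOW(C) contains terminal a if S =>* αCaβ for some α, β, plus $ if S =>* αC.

We compute FOLLOW(C) using the standard algorithm.
FOLLOW(S) starts with {$}.
FIRST(A) = {a, b}
FIRST(C) = {a, b, c}
FIRST(S) = {a, b, c}
FOLLOW(A) = {$, a, b, c}
FOLLOW(C) = {$, b}
FOLLOW(S) = {$, b}
Therefore, FOLLOW(C) = {$, b}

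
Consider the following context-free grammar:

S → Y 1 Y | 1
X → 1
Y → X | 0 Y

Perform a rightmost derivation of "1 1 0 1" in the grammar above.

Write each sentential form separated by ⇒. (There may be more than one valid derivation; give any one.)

S ⇒ Y 1 Y ⇒ Y 1 0 Y ⇒ Y 1 0 X ⇒ Y 1 0 1 ⇒ X 1 0 1 ⇒ 1 1 0 1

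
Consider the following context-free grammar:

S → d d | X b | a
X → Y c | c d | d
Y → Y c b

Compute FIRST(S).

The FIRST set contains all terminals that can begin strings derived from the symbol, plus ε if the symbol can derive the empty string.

We compute FIRST(S) using the standard algorithm.
FIRST(S) = {a, c, d}
FIRST(X) = {c, d}
FIRST(Y) = {}
Therefore, FIRST(S) = {a, c, d}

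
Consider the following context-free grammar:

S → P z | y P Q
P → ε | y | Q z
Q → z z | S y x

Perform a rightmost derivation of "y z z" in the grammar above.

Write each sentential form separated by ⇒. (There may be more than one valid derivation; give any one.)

S ⇒ y P Q ⇒ y P z z ⇒ y z z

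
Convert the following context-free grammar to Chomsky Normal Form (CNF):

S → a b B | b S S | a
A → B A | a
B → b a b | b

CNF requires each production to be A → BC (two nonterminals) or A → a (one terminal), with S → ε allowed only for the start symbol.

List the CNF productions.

TA → a; TB → b; S → a; A → a; B → b; S → TA X0; X0 → TB B; S → TB X1; X1 → S S; A → B A; B → TB X2; X2 → TA TB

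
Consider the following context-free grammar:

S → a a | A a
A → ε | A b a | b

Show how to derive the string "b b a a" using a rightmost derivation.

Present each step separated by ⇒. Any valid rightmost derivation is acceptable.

S ⇒ A a ⇒ A b a a ⇒ b b a a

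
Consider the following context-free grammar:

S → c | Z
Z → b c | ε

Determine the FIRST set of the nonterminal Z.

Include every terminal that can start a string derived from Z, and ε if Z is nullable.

We compute FIRST(Z) using the standard algorithm.
FIRST(S) = {b, c, ε}
FIRST(Z) = {b, ε}
Therefore, FIRST(Z) = {b, ε}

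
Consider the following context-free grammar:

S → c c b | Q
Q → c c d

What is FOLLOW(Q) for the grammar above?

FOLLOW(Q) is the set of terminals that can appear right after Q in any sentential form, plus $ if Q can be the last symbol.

We compute FOLLOW(Q) using the standard algorithm.
FOLLOW(S) starts with {$}.
FIRST(Q) = {c}
FIRST(S) = {c}
FOLLOW(Q) = {$}
FOLLOW(S) = {$}
Therefore, FOLLOW(Q) = {$}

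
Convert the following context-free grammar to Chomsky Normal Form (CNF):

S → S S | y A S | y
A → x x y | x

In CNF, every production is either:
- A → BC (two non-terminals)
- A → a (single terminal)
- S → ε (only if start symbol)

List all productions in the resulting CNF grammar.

TY → y; S → y; TX → x; A → x; S → S S; S → TY X0; X0 → A S; A → TX X1; X1 → TX TY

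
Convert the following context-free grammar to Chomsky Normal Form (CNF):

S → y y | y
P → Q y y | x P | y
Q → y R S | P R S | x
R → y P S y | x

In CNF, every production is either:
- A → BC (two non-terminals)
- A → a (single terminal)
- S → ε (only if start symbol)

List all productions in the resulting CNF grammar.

TY → y; S → y; TX → x; P → y; Q → x; R → x; S → TY TY; P → Q X0; X0 → TY TY; P → TX P; Q → TY X1; X1 → R S; Q → P X2; X2 → R S; R → TY X3; X3 → P X4; X4 → S TY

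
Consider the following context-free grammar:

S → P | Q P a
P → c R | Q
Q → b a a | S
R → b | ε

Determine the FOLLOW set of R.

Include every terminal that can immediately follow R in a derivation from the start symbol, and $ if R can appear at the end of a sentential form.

We compute FOLLOW(R) using the standard algorithm.
FOLLOW(S) starts with {$}.
FIRST(P) = {b, c}
FIRST(Q) = {b, c}
FIRST(R) = {b, ε}
FIRST(S) = {b, c}
FOLLOW(P) = {$, a, b, c}
FOLLOW(Q) = {$, a, b, c}
FOLLOW(R) = {$, a, b, c}
FOLLOW(S) = {$, a, b, c}
Therefore, FOLLOW(R) = {$, a, b, c}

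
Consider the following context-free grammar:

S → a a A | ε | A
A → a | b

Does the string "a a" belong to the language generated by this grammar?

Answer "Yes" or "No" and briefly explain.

No - no valid derivation exists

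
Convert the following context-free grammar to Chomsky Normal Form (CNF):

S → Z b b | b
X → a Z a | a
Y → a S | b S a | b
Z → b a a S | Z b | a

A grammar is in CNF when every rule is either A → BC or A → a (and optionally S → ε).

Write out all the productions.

TB → b; S → b; TA → a; X → a; Y → b; Z → a; S → Z X0; X0 → TB TB; X → TA X1; X1 → Z TA; Y → TA S; Y → TB X2; X2 → S TA; Z → TB X3; X3 → TA X4; X4 → TA S; Z → Z TB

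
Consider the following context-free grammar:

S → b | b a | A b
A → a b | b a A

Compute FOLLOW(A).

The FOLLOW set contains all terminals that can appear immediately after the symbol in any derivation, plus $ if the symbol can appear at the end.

We compute FOLLOW(A) using the standard algorithm.
FOLLOW(S) starts with {$}.
FIRST(A) = {a, b}
FIRST(S) = {a, b}
FOLLOW(A) = {b}
FOLLOW(S) = {$}
Therefore, FOLLOW(A) = {b}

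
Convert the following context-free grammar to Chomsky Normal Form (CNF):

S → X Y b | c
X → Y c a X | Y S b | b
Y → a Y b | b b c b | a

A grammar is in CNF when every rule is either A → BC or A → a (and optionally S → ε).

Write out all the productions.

TB → b; S → c; TC → c; TA → a; X → b; Y → a; S → X X0; X0 → Y TB; X → Y X1; X1 → TC X2; X2 → TA X; X → Y X3; X3 → S TB; Y → TA X4; X4 → Y TB; Y → TB X5; X5 → TB X6; X6 → TC TB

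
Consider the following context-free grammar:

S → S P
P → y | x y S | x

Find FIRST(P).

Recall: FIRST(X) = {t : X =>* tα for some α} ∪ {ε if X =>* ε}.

We compute FIRST(P) using the standard algorithm.
FIRST(P) = {x, y}
FIRST(S) = {}
Therefore, FIRST(P) = {x, y}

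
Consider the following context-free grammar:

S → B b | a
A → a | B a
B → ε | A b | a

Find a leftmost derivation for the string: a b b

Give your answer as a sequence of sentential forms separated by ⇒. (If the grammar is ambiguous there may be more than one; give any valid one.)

S ⇒ B b ⇒ A b b ⇒ a b b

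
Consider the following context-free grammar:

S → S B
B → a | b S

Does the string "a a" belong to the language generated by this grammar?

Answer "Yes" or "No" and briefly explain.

No - no valid derivation exists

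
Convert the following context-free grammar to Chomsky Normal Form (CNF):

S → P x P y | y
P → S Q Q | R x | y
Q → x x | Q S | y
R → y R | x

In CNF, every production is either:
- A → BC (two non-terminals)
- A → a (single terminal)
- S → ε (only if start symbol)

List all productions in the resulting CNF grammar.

TX → x; TY → y; S → y; P → y; Q → y; R → x; S → P X0; X0 → TX X1; X1 → P TY; P → S X2; X2 → Q Q; P → R TX; Q → TX TX; Q → Q S; R → TY R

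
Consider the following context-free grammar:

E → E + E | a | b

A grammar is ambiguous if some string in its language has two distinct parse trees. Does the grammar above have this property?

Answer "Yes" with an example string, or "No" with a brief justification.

Yes - the string 'b + a + b + a' has two distinct parse trees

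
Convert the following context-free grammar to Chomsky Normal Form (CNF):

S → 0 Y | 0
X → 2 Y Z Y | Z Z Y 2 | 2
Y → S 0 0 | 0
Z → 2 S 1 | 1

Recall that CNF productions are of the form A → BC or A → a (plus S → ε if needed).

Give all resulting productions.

T0 → 0; S → 0; T2 → 2; X → 2; Y → 0; T1 → 1; Z → 1; S → T0 Y; X → T2 X0; X0 → Y X1; X1 → Z Y; X → Z X2; X2 → Z X3; X3 → Y T2; Y → S X4; X4 → T0 T0; Z → T2 X5; X5 → S T1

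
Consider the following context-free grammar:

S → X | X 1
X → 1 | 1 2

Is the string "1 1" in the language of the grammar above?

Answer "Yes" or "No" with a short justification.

Yes - a valid derivation exists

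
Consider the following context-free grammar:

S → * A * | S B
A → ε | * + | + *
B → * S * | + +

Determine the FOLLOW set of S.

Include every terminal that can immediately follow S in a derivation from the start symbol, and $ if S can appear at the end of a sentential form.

We compute FOLLOW(S) using the standard algorithm.
FOLLOW(S) starts with {$}.
FIRST(A) = {*, +, ε}
FIRST(B) = {*, +}
FIRST(S) = {*}
FOLLOW(A) = {*}
FOLLOW(B) = {$, *, +}
FOLLOW(S) = {$, *, +}
Therefore, FOLLOW(S) = {$, *, +}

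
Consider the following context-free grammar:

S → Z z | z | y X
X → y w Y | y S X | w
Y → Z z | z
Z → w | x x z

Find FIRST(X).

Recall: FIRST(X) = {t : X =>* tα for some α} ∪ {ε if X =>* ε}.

We compute FIRST(X) using the standard algorithm.
FIRST(S) = {w, x, y, z}
FIRST(X) = {w, y}
FIRST(Y) = {w, x, z}
FIRST(Z) = {w, x}
Therefore, FIRST(X) = {w, y}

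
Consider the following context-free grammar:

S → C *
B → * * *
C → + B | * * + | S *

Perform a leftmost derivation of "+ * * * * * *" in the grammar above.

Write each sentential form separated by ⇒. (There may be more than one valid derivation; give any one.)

S ⇒ C * ⇒ S * * ⇒ C * * * ⇒ + B * * * ⇒ + * * * * * *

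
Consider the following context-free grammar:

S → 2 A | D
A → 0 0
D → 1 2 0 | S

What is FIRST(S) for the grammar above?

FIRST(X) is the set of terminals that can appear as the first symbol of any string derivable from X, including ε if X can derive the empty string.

We compute FIRST(S) using the standard algorithm.
FIRST(A) = {0}
FIRST(D) = {1, 2}
FIRST(S) = {1, 2}
Therefore, FIRST(S) = {1, 2}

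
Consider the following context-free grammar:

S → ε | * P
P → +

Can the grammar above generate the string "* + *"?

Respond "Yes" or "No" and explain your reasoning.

No - no valid derivation exists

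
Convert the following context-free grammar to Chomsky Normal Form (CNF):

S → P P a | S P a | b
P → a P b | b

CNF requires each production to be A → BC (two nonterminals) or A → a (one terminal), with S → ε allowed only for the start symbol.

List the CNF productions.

TA → a; S → b; TB → b; P → b; S → P X0; X0 → P TA; S → S X1; X1 → P TA; P → TA X2; X2 → P TB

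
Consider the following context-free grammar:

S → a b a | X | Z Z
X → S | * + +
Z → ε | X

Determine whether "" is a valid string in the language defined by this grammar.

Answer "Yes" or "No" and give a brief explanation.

Yes - a valid derivation exists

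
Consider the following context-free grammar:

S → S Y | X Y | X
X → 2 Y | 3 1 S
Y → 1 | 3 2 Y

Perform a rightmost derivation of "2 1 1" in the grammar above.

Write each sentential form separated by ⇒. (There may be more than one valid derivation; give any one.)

S ⇒ X Y ⇒ X 1 ⇒ 2 Y 1 ⇒ 2 1 1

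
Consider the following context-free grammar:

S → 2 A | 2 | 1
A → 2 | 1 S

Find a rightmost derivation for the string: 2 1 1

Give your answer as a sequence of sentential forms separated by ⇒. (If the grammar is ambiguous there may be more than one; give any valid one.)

S ⇒ 2 A ⇒ 2 1 S ⇒ 2 1 1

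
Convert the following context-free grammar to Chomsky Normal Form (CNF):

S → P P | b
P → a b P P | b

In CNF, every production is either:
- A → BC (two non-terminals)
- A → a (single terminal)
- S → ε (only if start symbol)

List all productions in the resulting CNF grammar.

S → b; TA → a; TB → b; P → b; S → P P; P → TA X0; X0 → TB X1; X1 → P P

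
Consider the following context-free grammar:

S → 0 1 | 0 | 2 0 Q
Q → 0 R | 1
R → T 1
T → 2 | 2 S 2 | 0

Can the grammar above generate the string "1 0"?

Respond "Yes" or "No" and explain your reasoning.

No - no valid derivation exists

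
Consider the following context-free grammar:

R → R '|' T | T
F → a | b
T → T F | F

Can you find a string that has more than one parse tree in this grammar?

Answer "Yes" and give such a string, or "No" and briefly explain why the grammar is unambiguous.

No - the grammar is unambiguous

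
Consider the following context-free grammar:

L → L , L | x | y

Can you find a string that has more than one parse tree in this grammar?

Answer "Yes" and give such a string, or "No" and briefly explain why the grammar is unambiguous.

Yes - the string 'x , x , y , x , x' has two distinct parse trees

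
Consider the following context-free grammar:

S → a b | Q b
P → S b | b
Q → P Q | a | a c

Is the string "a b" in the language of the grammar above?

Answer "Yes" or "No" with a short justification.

Yes - a valid derivation exists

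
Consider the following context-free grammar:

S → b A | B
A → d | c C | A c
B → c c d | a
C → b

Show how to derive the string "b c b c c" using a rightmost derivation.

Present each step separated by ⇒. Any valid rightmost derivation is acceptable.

S ⇒ b A ⇒ b A c ⇒ b A c c ⇒ b c C c c ⇒ b c b c c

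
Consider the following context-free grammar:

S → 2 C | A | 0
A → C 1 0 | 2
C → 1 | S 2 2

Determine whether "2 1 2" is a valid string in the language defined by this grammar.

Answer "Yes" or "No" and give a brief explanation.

No - no valid derivation exists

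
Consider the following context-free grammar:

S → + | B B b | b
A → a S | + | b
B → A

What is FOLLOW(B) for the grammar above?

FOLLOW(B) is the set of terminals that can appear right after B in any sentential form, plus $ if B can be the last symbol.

We compute FOLLOW(B) using the standard algorithm.
FOLLOW(S) starts with {$}.
FIRST(A) = {+, a, b}
FIRST(B) = {+, a, b}
FIRST(S) = {+, a, b}
FOLLOW(A) = {+, a, b}
FOLLOW(B) = {+, a, b}
FOLLOW(S) = {$, +, a, b}
Therefore, FOLLOW(B) = {+, a, b}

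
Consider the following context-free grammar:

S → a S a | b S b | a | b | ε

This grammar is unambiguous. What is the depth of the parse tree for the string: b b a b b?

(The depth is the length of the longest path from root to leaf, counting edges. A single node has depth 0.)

3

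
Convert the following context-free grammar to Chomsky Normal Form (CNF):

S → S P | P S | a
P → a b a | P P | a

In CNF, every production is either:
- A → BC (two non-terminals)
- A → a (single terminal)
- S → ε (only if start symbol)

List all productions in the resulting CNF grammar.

S → a; TA → a; TB → b; P → a; S → S P; S → P S; P → TA X0; X0 → TB TA; P → P P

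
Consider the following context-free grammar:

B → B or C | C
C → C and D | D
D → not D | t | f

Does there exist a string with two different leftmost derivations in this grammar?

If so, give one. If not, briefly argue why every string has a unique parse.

No - every string in the language has a unique leftmost derivation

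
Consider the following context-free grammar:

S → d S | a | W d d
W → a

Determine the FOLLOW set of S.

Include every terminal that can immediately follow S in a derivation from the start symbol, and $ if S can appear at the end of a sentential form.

We compute FOLLOW(S) using the standard algorithm.
FOLLOW(S) starts with {$}.
FIRST(S) = {a, d}
FIRST(W) = {a}
FOLLOW(S) = {$}
FOLLOW(W) = {d}
Therefore, FOLLOW(S) = {$}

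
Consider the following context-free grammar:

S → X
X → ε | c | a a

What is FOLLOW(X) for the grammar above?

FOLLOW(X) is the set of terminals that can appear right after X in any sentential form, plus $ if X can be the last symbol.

We compute FOLLOW(X) using the standard algorithm.
FOLLOW(S) starts with {$}.
FIRST(S) = {a, c, ε}
FIRST(X) = {a, c, ε}
FOLLOW(S) = {$}
FOLLOW(X) = {$}
Therefore, FOLLOW(X) = {$}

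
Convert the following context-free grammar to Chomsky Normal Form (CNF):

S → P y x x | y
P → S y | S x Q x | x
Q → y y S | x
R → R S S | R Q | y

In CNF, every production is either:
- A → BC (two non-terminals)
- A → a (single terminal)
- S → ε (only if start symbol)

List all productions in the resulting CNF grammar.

TY → y; TX → x; S → y; P → x; Q → x; R → y; S → P X0; X0 → TY X1; X1 → TX TX; P → S TY; P → S X2; X2 → TX X3; X3 → Q TX; Q → TY X4; X4 → TY S; R → R X5; X5 → S S; R → R Q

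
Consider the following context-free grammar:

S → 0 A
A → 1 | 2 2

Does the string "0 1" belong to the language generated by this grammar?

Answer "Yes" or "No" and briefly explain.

Yes - a valid derivation exists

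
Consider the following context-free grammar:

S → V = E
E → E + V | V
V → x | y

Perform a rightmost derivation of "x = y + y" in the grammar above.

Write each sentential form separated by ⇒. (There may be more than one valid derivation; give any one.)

S ⇒ V = E ⇒ V = E + V ⇒ V = E + y ⇒ V = V + y ⇒ V = y + y ⇒ x = y + y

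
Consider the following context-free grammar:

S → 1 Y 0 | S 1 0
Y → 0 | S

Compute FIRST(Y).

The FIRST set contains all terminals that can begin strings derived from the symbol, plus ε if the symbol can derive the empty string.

We compute FIRST(Y) using the standard algorithm.
FIRST(S) = {1}
FIRST(Y) = {0, 1}
Therefore, FIRST(Y) = {0, 1}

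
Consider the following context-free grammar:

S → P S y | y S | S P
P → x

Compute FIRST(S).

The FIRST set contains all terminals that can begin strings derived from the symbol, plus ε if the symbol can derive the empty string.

We compute FIRST(S) using the standard algorithm.
FIRST(P) = {x}
FIRST(S) = {x, y}
Therefore, FIRST(S) = {x, y}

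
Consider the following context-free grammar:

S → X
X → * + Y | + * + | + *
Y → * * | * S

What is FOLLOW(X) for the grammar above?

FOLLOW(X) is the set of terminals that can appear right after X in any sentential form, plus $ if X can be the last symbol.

We compute FOLLOW(X) using the standard algorithm.
FOLLOW(S) starts with {$}.
FIRST(S) = {*, +}
FIRST(X) = {*, +}
FIRST(Y) = {*}
FOLLOW(S) = {$}
FOLLOW(X) = {$}
FOLLOW(Y) = {$}
Therefore, FOLLOW(X) = {$}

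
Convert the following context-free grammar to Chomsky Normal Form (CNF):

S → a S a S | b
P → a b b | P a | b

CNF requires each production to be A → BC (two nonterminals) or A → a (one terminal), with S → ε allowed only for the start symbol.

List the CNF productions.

TA → a; S → b; TB → b; P → b; S → TA X0; X0 → S X1; X1 → TA S; P → TA X2; X2 → TB TB; P → P TA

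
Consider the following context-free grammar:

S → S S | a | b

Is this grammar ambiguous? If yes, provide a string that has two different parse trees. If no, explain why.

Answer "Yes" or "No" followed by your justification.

Yes - the string 'b b a b a' has two distinct leftmost derivations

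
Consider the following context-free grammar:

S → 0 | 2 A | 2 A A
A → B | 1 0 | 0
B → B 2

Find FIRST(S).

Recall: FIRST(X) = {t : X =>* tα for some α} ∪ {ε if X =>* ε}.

We compute FIRST(S) using the standard algorithm.
FIRST(A) = {0, 1}
FIRST(B) = {}
FIRST(S) = {0, 2}
Therefore, FIRST(S) = {0, 2}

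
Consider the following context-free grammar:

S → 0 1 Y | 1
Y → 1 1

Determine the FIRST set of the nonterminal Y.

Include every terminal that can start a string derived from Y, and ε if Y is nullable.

We compute FIRST(Y) using the standard algorithm.
FIRST(S) = {0, 1}
FIRST(Y) = {1}
Therefore, FIRST(Y) = {1}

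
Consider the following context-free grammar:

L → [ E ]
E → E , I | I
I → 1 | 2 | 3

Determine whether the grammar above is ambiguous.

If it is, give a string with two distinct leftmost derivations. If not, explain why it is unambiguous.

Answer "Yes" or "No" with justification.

No - the grammar is unambiguous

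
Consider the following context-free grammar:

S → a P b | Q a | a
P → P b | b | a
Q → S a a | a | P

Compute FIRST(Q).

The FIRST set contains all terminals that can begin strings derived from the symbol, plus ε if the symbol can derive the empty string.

We compute FIRST(Q) using the standard algorithm.
FIRST(P) = {a, b}
FIRST(Q) = {a, b}
FIRST(S) = {a, b}
Therefore, FIRST(Q) = {a, b}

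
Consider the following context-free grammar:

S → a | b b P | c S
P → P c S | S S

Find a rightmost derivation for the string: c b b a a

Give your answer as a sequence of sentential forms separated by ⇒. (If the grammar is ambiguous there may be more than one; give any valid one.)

S ⇒ c S ⇒ c b b P ⇒ c b b S S ⇒ c b b S a ⇒ c b b a a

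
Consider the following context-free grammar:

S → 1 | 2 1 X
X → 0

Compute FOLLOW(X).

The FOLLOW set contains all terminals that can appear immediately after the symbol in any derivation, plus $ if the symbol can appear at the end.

We compute FOLLOW(X) using the standard algorithm.
FOLLOW(S) starts with {$}.
FIRST(S) = {1, 2}
FIRST(X) = {0}
FOLLOW(S) = {$}
FOLLOW(X) = {$}
Therefore, FOLLOW(X) = {$}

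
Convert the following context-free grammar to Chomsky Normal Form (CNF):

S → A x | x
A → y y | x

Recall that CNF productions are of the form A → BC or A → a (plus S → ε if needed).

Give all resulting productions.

TX → x; S → x; TY → y; A → x; S → A TX; A → TY TY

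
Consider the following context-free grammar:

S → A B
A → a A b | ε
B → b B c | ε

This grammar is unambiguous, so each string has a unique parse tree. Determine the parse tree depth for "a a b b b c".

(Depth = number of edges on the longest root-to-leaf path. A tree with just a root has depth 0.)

4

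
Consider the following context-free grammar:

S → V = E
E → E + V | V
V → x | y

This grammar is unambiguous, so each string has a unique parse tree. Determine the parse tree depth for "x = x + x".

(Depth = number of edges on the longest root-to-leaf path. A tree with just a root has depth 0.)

4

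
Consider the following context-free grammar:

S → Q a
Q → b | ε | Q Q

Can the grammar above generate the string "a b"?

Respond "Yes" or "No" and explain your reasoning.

No - no valid derivation exists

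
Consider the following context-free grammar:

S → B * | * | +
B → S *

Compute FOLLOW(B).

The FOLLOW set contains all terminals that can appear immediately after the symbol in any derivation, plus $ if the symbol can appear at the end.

We compute FOLLOW(B) using the standard algorithm.
FOLLOW(S) starts with {$}.
FIRST(B) = {*, +}
FIRST(S) = {*, +}
FOLLOW(B) = {*}
FOLLOW(S) = {$, *}
Therefore, FOLLOW(B) = {*}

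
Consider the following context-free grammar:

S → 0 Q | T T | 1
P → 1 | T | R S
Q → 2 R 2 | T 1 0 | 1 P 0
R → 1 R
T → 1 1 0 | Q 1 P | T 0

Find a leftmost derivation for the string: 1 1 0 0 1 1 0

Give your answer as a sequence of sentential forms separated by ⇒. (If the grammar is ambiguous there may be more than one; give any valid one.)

S ⇒ T T ⇒ T 0 T ⇒ 1 1 0 0 T ⇒ 1 1 0 0 1 1 0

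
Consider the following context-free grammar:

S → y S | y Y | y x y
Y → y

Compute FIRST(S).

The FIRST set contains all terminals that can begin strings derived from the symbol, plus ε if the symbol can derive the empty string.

We compute FIRST(S) using the standard algorithm.
FIRST(S) = {y}
FIRST(Y) = {y}
Therefore, FIRST(S) = {y}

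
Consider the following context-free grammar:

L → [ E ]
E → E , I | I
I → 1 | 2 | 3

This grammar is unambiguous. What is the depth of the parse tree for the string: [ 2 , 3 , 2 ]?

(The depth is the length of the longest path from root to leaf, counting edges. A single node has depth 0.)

5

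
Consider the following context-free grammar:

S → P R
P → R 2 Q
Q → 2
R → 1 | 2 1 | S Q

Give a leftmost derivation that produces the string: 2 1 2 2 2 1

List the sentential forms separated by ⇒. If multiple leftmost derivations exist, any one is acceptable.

S ⇒ P R ⇒ R 2 Q R ⇒ 2 1 2 Q R ⇒ 2 1 2 2 R ⇒ 2 1 2 2 2 1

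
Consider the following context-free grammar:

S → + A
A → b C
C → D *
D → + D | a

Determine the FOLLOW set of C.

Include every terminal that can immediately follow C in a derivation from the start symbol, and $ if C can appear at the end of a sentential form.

We compute FOLLOW(C) using the standard algorithm.
FOLLOW(S) starts with {$}.
FIRST(A) = {b}
FIRST(C) = {+, a}
FIRST(D) = {+, a}
FIRST(S) = {+}
FOLLOW(A) = {$}
FOLLOW(C) = {$}
FOLLOW(D) = {*}
FOLLOW(S) = {$}
Therefore, FOLLOW(C) = {$}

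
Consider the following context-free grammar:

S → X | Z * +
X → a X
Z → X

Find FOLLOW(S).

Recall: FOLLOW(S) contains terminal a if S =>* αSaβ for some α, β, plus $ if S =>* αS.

We compute FOLLOW(S) using the standard algorithm.
FOLLOW(S) starts with {$}.
FIRST(S) = {a}
FIRST(X) = {a}
FIRST(Z) = {a}
FOLLOW(S) = {$}
FOLLOW(X) = {$, *}
FOLLOW(Z) = {*}
Therefore, FOLLOW(S) = {$}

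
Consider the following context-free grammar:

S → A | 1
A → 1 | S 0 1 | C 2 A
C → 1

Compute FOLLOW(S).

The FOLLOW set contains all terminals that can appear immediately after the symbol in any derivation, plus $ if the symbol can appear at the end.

We compute FOLLOW(S) using the standard algorithm.
FOLLOW(S) starts with {$}.
FIRST(A) = {1}
FIRST(C) = {1}
FIRST(S) = {1}
FOLLOW(A) = {$, 0}
FOLLOW(C) = {2}
FOLLOW(S) = {$, 0}
Therefore, FOLLOW(S) = {$, 0}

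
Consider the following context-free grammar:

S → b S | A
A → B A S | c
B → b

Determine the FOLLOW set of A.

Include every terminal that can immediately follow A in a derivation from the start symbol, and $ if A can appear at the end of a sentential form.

We compute FOLLOW(A) using the standard algorithm.
FOLLOW(S) starts with {$}.
FIRST(A) = {b, c}
FIRST(B) = {b}
FIRST(S) = {b, c}
FOLLOW(A) = {$, b, c}
FOLLOW(B) = {b, c}
FOLLOW(S) = {$, b, c}
Therefore, FOLLOW(A) = {$, b, c}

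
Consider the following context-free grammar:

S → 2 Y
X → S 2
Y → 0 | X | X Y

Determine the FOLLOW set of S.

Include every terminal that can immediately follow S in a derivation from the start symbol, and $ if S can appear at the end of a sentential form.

We compute FOLLOW(S) using the standard algorithm.
FOLLOW(S) starts with {$}.
FIRST(S) = {2}
FIRST(X) = {2}
FIRST(Y) = {0, 2}
FOLLOW(S) = {$, 2}
FOLLOW(X) = {$, 0, 2}
FOLLOW(Y) = {$, 2}
Therefore, FOLLOW(S) = {$, 2}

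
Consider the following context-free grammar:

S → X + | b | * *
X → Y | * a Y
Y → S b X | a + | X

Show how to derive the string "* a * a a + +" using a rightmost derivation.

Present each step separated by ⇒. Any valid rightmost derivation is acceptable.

S ⇒ X + ⇒ * a Y + ⇒ * a X + ⇒ * a * a Y + ⇒ * a * a a + +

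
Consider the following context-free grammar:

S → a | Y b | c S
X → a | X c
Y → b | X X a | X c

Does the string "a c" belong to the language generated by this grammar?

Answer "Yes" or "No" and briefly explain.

No - no valid derivation exists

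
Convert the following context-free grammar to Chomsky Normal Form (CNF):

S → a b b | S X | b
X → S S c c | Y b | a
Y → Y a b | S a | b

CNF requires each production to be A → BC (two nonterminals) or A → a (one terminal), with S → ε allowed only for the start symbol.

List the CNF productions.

TA → a; TB → b; S → b; TC → c; X → a; Y → b; S → TA X0; X0 → TB TB; S → S X; X → S X1; X1 → S X2; X2 → TC TC; X → Y TB; Y → Y X3; X3 → TA TB; Y → S TA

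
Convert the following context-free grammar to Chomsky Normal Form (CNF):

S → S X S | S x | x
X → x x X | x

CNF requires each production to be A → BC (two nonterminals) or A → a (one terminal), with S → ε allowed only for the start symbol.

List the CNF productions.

TX → x; S → x; X → x; S → S X0; X0 → X S; S → S TX; X → TX X1; X1 → TX X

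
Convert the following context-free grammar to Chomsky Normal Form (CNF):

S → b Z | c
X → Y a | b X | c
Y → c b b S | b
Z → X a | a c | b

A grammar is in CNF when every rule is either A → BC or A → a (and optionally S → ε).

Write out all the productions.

TB → b; S → c; TA → a; X → c; TC → c; Y → b; Z → b; S → TB Z; X → Y TA; X → TB X; Y → TC X0; X0 → TB X1; X1 → TB S; Z → X TA; Z → TA TC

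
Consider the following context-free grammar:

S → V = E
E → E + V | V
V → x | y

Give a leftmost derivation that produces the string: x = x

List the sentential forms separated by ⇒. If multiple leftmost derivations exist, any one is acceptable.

S ⇒ V = E ⇒ x = E ⇒ x = V ⇒ x = x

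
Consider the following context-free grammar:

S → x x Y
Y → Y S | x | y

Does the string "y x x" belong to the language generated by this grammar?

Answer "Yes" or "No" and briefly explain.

No - no valid derivation exists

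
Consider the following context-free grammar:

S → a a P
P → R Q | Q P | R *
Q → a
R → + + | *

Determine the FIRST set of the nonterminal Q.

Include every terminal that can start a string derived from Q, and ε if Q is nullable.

We compute FIRST(Q) using the standard algorithm.
FIRST(P) = {*, +, a}
FIRST(Q) = {a}
FIRST(R) = {*, +}
FIRST(S) = {a}
Therefore, FIRST(Q) = {a}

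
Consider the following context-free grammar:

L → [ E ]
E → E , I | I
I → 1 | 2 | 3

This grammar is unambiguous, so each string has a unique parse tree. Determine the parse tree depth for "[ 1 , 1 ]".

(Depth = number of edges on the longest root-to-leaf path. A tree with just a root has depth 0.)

4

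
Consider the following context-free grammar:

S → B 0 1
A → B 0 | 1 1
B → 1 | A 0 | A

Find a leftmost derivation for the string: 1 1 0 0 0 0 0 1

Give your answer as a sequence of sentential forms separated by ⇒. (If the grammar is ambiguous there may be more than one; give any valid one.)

S ⇒ B 0 1 ⇒ A 0 0 1 ⇒ B 0 0 0 1 ⇒ A 0 0 0 0 1 ⇒ B 0 0 0 0 0 1 ⇒ A 0 0 0 0 0 1 ⇒ 1 1 0 0 0 0 0 1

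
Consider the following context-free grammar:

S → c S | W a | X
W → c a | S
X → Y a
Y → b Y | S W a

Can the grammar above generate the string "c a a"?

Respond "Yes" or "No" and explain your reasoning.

Yes - a valid derivation exists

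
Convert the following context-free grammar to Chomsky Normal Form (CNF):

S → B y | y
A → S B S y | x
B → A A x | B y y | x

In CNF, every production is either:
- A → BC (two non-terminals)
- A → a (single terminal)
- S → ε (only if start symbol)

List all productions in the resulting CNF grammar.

TY → y; S → y; A → x; TX → x; B → x; S → B TY; A → S X0; X0 → B X1; X1 → S TY; B → A X2; X2 → A TX; B → B X3; X3 → TY TY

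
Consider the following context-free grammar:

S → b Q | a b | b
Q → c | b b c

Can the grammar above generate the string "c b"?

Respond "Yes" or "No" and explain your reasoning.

No - no valid derivation exists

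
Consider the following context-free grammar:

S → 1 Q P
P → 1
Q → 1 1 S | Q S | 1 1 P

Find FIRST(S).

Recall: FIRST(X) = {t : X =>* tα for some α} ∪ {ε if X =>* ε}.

We compute FIRST(S) using the standard algorithm.
FIRST(P) = {1}
FIRST(Q) = {1}
FIRST(S) = {1}
Therefore, FIRST(S) = {1}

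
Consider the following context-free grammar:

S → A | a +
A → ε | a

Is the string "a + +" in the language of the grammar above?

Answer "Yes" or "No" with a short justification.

No - no valid derivation exists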